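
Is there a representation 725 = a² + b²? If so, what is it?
7² + 26² (a=7, b=26)

Factorization: 725 = 5^2 × 29
By Fermat: n is sum of two squares iff every prime p ≡ 3 (mod 4) appears to even power.
All primes ≡ 3 (mod 4) appear to even power.
Search a = 0, 1, 2, … for 725 - a² a perfect square: first hit at a = 7: 725 - 49 = 676 = 26².
725 = 7² + 26² = 49 + 676 ✓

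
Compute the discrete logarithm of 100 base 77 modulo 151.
74

Baby-step giant-step with step n = ⌈√151⌉ = 13.
Baby steps 77^j mod 151 (j:value) for j=0..12: 0:1, 1:77, 2:40, 3:60, 4:90, 5:135, 6:127, 7:115, 8:97, 9:70, 10:105, 11:82, 12:123.
Giant-step multiplier: 77^(-13) ≡ 77^(150-13) = 77^137 ≡ 133 (mod 151).
Giant steps γ_i = 100·133^i mod 151: γ_0=100, γ_1=12, γ_2=86, γ_3=113, γ_4=80, γ_5=70 (in table at j=9).
x = i·n + j = 5·13 + 9 = 74.
Check: 77^74 ≡ 100 (mod 151).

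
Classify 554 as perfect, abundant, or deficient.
deficient

Proper divisors of 554: sum = 1 + 2 + 277 = 280
Since 280 < 554, 554 is deficient.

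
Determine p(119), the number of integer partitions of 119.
1653668665

p(n) counts ways to write n as a sum of positive integers (order ignored).
Euler's pentagonal recurrence: p(k) = p(k-1) + p(k-2) - p(k-5) - p(k-7) + p(k-12) + p(k-15) - ... (offsets j(3j∓1)/2, signs ++--, p(0)=1, p(<0)=0).
DP table for k = 0..118: p(0)=1, p(1)=1, p(2)=2, p(3)=3, p(4)=5, p(5)=7, p(6)=11, p(7)=15, p(8)=22, p(9)=30, p(10)=42, p(11)=56, p(12)=77, p(13)=101, p(14)=135, p(15)=176, p(16)=231, p(17)=297, p(18)=385, p(19)=490, p(20)=627, p(21)=792, p(22)=1002, p(23)=1255, p(24)=1575, p(25)=1958, p(26)=2436, p(27)=3010, p(28)=3718, p(29)=4565, p(30)=5604, p(31)=6842, p(32)=8349, p(33)=10143, p(34)=12310, p(35)=14883, p(36)=17977, p(37)=21637, p(38)=26015, p(39)=31185, p(40)=37338, p(41)=44583, p(42)=53174, p(43)=63261, p(44)=75175, p(45)=89134, p(46)=105558, p(47)=124754, p(48)=147273, p(49)=173525, p(50)=204226, p(51)=239943, p(52)=281589, p(53)=329931, p(54)=386155, p(55)=451276, p(56)=526823, p(57)=614154, p(58)=715220, p(59)=831820, p(60)=966467, p(61)=1121505, p(62)=1300156, p(63)=1505499, p(64)=1741630, p(65)=2012558, p(66)=2323520, p(67)=2679689, p(68)=3087735, p(69)=3554345, p(70)=4087968, p(71)=4697205, p(72)=5392783, p(73)=6185689, p(74)=7089500, p(75)=8118264, p(76)=9289091, p(77)=10619863, p(78)=12132164, p(79)=13848650, p(80)=15796476, p(81)=18004327, p(82)=20506255, p(83)=23338469, p(84)=26543660, p(85)=30167357, p(86)=34262962, p(87)=38887673, p(88)=44108109, p(89)=49995925, p(90)=56634173, p(91)=64112359, p(92)=72533807, p(93)=82010177, p(94)=92669720, p(95)=104651419, p(96)=118114304, p(97)=133230930, p(98)=150198136, p(99)=169229875, p(100)=190569292, p(101)=214481126, p(102)=241265379, p(103)=271248950, p(104)=304801365, p(105)=342325709, p(106)=384276336, p(107)=431149389, p(108)=483502844, p(109)=541946240, p(110)=607163746, p(111)=679903203, p(112)=761002156, p(113)=851376628, p(114)=952050665, p(115)=1064144451, p(116)=1188908248, p(117)=1327710076, p(118)=1482074143.
Final step: p(119) = p(118) + p(117) - p(114) - p(112) + p(107) + p(104) - p(97) - p(93) + p(84) + p(79) - p(68) - p(62) + p(49) + p(42) - p(27) - p(19) + p(2)
= 1482074143 + 1327710076 - 952050665 - 761002156 + 431149389 + 304801365 - 133230930 - 82010177 + 26543660 + 13848650 - 3087735 - 1300156 + 173525 + 53174 - 3010 - 490 + 2
= 1653668665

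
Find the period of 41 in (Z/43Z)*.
7

43 is prime, so ord(41) divides φ(43) = 42.
Divisors of 42: 1, 2, 3, 6, 7, 14, 21, 42.
Repeated squaring: 41^1 ≡ 41, 41^2 ≡ 4, 41^4 ≡ 16, 41^8 ≡ 41, 41^16 ≡ 4, 41^32 ≡ 16 (mod 43).
Test 41^d mod 43 for each divisor d in increasing order:
41^1 ≡ 41
41^2 ≡ 4
41^3 = 41^2·41^1 ≡ 35
41^6 = 41^4·41^2 ≡ 21
41^7 = 41^4·41^2·41^1 ≡ 1  ← first divisor giving 1
The order is 7.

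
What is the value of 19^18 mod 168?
1

Repeated squaring. Binary of 18 = 10010.
19^1 ≡ 19 (mod 168); 19^2 ≡ 25 (mod 168); 19^4 ≡ 121 (mod 168); 19^8 ≡ 25 (mod 168); 19^16 ≡ 121 (mod 168)
19^18 = 19^2 × 19^16 ≡ 1 (mod 168)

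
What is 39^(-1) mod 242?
211

gcd(39, 242) = 1, so the inverse exists.
Extended Euclidean algorithm on (242, 39):
242 = 6 × 39 + 8  ⟹  8 = (1)·242 + (-6)·39
39 = 4 × 8 + 7  ⟹  7 = (-4)·242 + (25)·39
8 = 1 × 7 + 1  ⟹  1 = (5)·242 + (-31)·39
So (-31)·39 ≡ 1 (mod 242), i.e. 39^(-1) ≡ -31 ≡ 211 (mod 242).
Check: 39 × 211 = 8229 ≡ 1 (mod 242)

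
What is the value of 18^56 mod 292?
32

Repeated squaring. Binary of 56 = 111000.
18^1 ≡ 18 (mod 292); 18^2 ≡ 32 (mod 292); 18^4 ≡ 148 (mod 292); 18^8 ≡ 4 (mod 292); 18^16 ≡ 16 (mod 292); 18^32 ≡ 256 (mod 292)
18^56 = 18^8 × 18^16 × 18^32 ≡ 32 (mod 292)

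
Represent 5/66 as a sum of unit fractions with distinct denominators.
1/14 + 1/231

Greedy algorithm:
5/66: ceiling(66/5) = 14, use 1/14
1/231: ceiling(231/1) = 231, use 1/231
Result: 5/66 = 1/14 + 1/231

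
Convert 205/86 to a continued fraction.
[2; 2, 1, 1, 1, 1, 6]

Euclidean algorithm steps:
205 = 2 × 86 + 33
86 = 2 × 33 + 20
33 = 1 × 20 + 13
20 = 1 × 13 + 7
13 = 1 × 7 + 6
7 = 1 × 6 + 1
6 = 6 × 1 + 0
Continued fraction: [2; 2, 1, 1, 1, 1, 6]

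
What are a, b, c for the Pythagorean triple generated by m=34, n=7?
(1107, 476, 1205)

Euclid's formula: a = m² - n², b = 2mn, c = m² + n²
m = 34, n = 7
a = 34² - 7² = 1156 - 49 = 1107
b = 2 × 34 × 7 = 476
c = 34² + 7² = 1156 + 49 = 1205
Verification: 1107² + 476² = 1225449 + 226576 = 1452025 = 1205² ✓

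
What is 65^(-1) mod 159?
137

gcd(65, 159) = 1, so the inverse exists.
Extended Euclidean algorithm on (159, 65):
159 = 2 × 65 + 29  ⟹  29 = (1)·159 + (-2)·65
65 = 2 × 29 + 7  ⟹  7 = (-2)·159 + (5)·65
29 = 4 × 7 + 1  ⟹  1 = (9)·159 + (-22)·65
So (-22)·65 ≡ 1 (mod 159), i.e. 65^(-1) ≡ -22 ≡ 137 (mod 159).
Check: 65 × 137 = 8905 ≡ 1 (mod 159)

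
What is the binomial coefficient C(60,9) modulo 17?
1

Using Lucas' theorem:
Write n=60 and k=9 in base 17:
n in base 17: [3, 9]
k in base 17: [0, 9]
C(60,9) mod 17 = ∏ C(n_i, k_i) mod 17
Digit binomials (mod 17): C(3,0) = 1; C(9,9) = 1
Product: 1 × 1 = 1 ≡ 1 (mod 17)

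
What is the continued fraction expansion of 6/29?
[0; 4, 1, 5]

Euclidean algorithm steps:
6 = 0 × 29 + 6
29 = 4 × 6 + 5
6 = 1 × 5 + 1
5 = 5 × 1 + 0
Continued fraction: [0; 4, 1, 5]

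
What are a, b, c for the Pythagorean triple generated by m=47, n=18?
(1885, 1692, 2533)

Euclid's formula: a = m² - n², b = 2mn, c = m² + n²
m = 47, n = 18
a = 47² - 18² = 2209 - 324 = 1885
b = 2 × 47 × 18 = 1692
c = 47² + 18² = 2209 + 324 = 2533
Verification: 1885² + 1692² = 3553225 + 2862864 = 6416089 = 2533² ✓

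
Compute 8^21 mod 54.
26

Repeated squaring. Binary of 21 = 10101.
8^1 ≡ 8 (mod 54); 8^2 ≡ 10 (mod 54); 8^4 ≡ 46 (mod 54); 8^8 ≡ 10 (mod 54); 8^16 ≡ 46 (mod 54)
8^21 = 8^1 × 8^4 × 8^16 ≡ 26 (mod 54)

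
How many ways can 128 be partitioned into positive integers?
4351078600

p(n) counts ways to write n as a sum of positive integers (order ignored).
Euler's pentagonal recurrence: p(k) = p(k-1) + p(k-2) - p(k-5) - p(k-7) + p(k-12) + p(k-15) - ... (offsets j(3j∓1)/2, signs ++--, p(0)=1, p(<0)=0).
DP table for k = 0..127: p(0)=1, p(1)=1, p(2)=2, p(3)=3, p(4)=5, p(5)=7, p(6)=11, p(7)=15, p(8)=22, p(9)=30, p(10)=42, p(11)=56, p(12)=77, p(13)=101, p(14)=135, p(15)=176, p(16)=231, p(17)=297, p(18)=385, p(19)=490, p(20)=627, p(21)=792, p(22)=1002, p(23)=1255, p(24)=1575, p(25)=1958, p(26)=2436, p(27)=3010, p(28)=3718, p(29)=4565, p(30)=5604, p(31)=6842, p(32)=8349, p(33)=10143, p(34)=12310, p(35)=14883, p(36)=17977, p(37)=21637, p(38)=26015, p(39)=31185, p(40)=37338, p(41)=44583, p(42)=53174, p(43)=63261, p(44)=75175, p(45)=89134, p(46)=105558, p(47)=124754, p(48)=147273, p(49)=173525, p(50)=204226, p(51)=239943, p(52)=281589, p(53)=329931, p(54)=386155, p(55)=451276, p(56)=526823, p(57)=614154, p(58)=715220, p(59)=831820, p(60)=966467, p(61)=1121505, p(62)=1300156, p(63)=1505499, p(64)=1741630, p(65)=2012558, p(66)=2323520, p(67)=2679689, p(68)=3087735, p(69)=3554345, p(70)=4087968, p(71)=4697205, p(72)=5392783, p(73)=6185689, p(74)=7089500, p(75)=8118264, p(76)=9289091, p(77)=10619863, p(78)=12132164, p(79)=13848650, p(80)=15796476, p(81)=18004327, p(82)=20506255, p(83)=23338469, p(84)=26543660, p(85)=30167357, p(86)=34262962, p(87)=38887673, p(88)=44108109, p(89)=49995925, p(90)=56634173, p(91)=64112359, p(92)=72533807, p(93)=82010177, p(94)=92669720, p(95)=104651419, p(96)=118114304, p(97)=133230930, p(98)=150198136, p(99)=169229875, p(100)=190569292, p(101)=214481126, p(102)=241265379, p(103)=271248950, p(104)=304801365, p(105)=342325709, p(106)=384276336, p(107)=431149389, p(108)=483502844, p(109)=541946240, p(110)=607163746, p(111)=679903203, p(112)=761002156, p(113)=851376628, p(114)=952050665, p(115)=1064144451, p(116)=1188908248, p(117)=1327710076, p(118)=1482074143, p(119)=1653668665, p(120)=1844349560, p(121)=2056148051, p(122)=2291320912, p(123)=2552338241, p(124)=2841940500, p(125)=3163127352, p(126)=3519222692, p(127)=3913864295.
Final step: p(128) = p(127) + p(126) - p(123) - p(121) + p(116) + p(113) - p(106) - p(102) + p(93) + p(88) - p(77) - p(71) + p(58) + p(51) - p(36) - p(28) + p(11) + p(2)
= 3913864295 + 3519222692 - 2552338241 - 2056148051 + 1188908248 + 851376628 - 384276336 - 241265379 + 82010177 + 44108109 - 10619863 - 4697205 + 715220 + 239943 - 17977 - 3718 + 56 + 2
= 4351078600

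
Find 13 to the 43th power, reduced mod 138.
85

Repeated squaring. Binary of 43 = 101011.
13^1 ≡ 13 (mod 138); 13^2 ≡ 31 (mod 138); 13^4 ≡ 133 (mod 138); 13^8 ≡ 25 (mod 138); 13^16 ≡ 73 (mod 138); 13^32 ≡ 85 (mod 138)
13^43 = 13^1 × 13^2 × 13^8 × 13^32 ≡ 85 (mod 138)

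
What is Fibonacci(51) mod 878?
380

Matrix identity: Q^n = [[F_(n+1), F_n], [F_n, F_(n-1)]] with Q = [[1,1],[1,0]].
n = 51 = 110011₂. Square-and-multiply, entries mod 878:
Q^1 = [[1,1],[1,0]]
Q^3 = (Q^1)²·Q = [[3,2],[2,1]]
Q^6 = (Q^3)² = [[13,8],[8,5]]
Q^12 = (Q^6)² = [[233,144],[144,89]]
Q^25 = (Q^12)²·Q = [[229,395],[395,712]]
Q^51 = (Q^25)²·Q = [[681,380],[380,301]]
F_51 mod 878 = Q^51[0][1] = 380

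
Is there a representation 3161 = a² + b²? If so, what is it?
5² + 56² (a=5, b=56)

Factorization: 3161 = 29 × 109
By Fermat: n is sum of two squares iff every prime p ≡ 3 (mod 4) appears to even power.
All primes ≡ 3 (mod 4) appear to even power.
Search a = 0, 1, 2, … for 3161 - a² a perfect square: first hit at a = 5: 3161 - 25 = 3136 = 56².
3161 = 5² + 56² = 25 + 3136 ✓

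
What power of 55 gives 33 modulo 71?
33

Baby-step giant-step with step n = ⌈√71⌉ = 9.
Baby steps 55^j mod 71 (j:value) for j=0..8: 0:1, 1:55, 2:43, 3:22, 4:3, 5:23, 6:58, 7:66, 8:9.
Giant-step multiplier: 55^(-9) ≡ 55^(70-9) = 55^61 ≡ 35 (mod 71).
Giant steps γ_i = 33·35^i mod 71: γ_0=33, γ_1=19, γ_2=26, γ_3=58 (in table at j=6).
x = i·n + j = 3·9 + 6 = 33.
Check: 55^33 ≡ 33 (mod 71).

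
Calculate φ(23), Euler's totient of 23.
22

23 = 23
φ(n) = n × ∏(1 - 1/p) for each prime p dividing n
φ(23) = 23 × (1 - 1/23) = 22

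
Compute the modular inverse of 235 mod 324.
91

gcd(235, 324) = 1, so the inverse exists.
Extended Euclidean algorithm on (324, 235):
324 = 1 × 235 + 89  ⟹  89 = (1)·324 + (-1)·235
235 = 2 × 89 + 57  ⟹  57 = (-2)·324 + (3)·235
89 = 1 × 57 + 32  ⟹  32 = (3)·324 + (-4)·235
57 = 1 × 32 + 25  ⟹  25 = (-5)·324 + (7)·235
32 = 1 × 25 + 7  ⟹  7 = (8)·324 + (-11)·235
25 = 3 × 7 + 4  ⟹  4 = (-29)·324 + (40)·235
7 = 1 × 4 + 3  ⟹  3 = (37)·324 + (-51)·235
4 = 1 × 3 + 1  ⟹  1 = (-66)·324 + (91)·235
So (91)·235 ≡ 1 (mod 324), i.e. 235^(-1) ≡ 91 (mod 324).
Check: 235 × 91 = 21385 ≡ 1 (mod 324)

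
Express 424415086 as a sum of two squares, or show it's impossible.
Not possible

Factorization: 424415086 = 2 × 37 × 179^3
By Fermat: n is sum of two squares iff every prime p ≡ 3 (mod 4) appears to even power.
Prime(s) ≡ 3 (mod 4) with odd exponent: [(179, 3)]
Therefore 424415086 cannot be expressed as a² + b².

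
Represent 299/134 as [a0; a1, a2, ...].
[2; 4, 3, 10]

Euclidean algorithm steps:
299 = 2 × 134 + 31
134 = 4 × 31 + 10
31 = 3 × 10 + 1
10 = 10 × 1 + 0
Continued fraction: [2; 4, 3, 10]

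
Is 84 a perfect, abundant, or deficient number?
abundant

Proper divisors of 84: sum = 1 + 2 + 3 + 4 + 6 + 7 + 12 + 14 + 21 + 28 + 42 = 140
Since 140 > 84, 84 is abundant.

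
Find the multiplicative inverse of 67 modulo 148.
95

gcd(67, 148) = 1, so the inverse exists.
Extended Euclidean algorithm on (148, 67):
148 = 2 × 67 + 14  ⟹  14 = (1)·148 + (-2)·67
67 = 4 × 14 + 11  ⟹  11 = (-4)·148 + (9)·67
14 = 1 × 11 + 3  ⟹  3 = (5)·148 + (-11)·67
11 = 3 × 3 + 2  ⟹  2 = (-19)·148 + (42)·67
3 = 1 × 2 + 1  ⟹  1 = (24)·148 + (-53)·67
So (-53)·67 ≡ 1 (mod 148), i.e. 67^(-1) ≡ -53 ≡ 95 (mod 148).
Check: 67 × 95 = 6365 ≡ 1 (mod 148)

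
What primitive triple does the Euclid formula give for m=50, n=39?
(979, 3900, 4021)

Euclid's formula: a = m² - n², b = 2mn, c = m² + n²
m = 50, n = 39
a = 50² - 39² = 2500 - 1521 = 979
b = 2 × 50 × 39 = 3900
c = 50² + 39² = 2500 + 1521 = 4021
Verification: 979² + 3900² = 958441 + 15210000 = 16168441 = 4021² ✓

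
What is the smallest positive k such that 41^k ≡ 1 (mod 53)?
52

53 is prime, so ord(41) divides φ(53) = 52.
Divisors of 52: 1, 2, 4, 13, 26, 52.
Repeated squaring: 41^1 ≡ 41, 41^2 ≡ 38, 41^4 ≡ 13, 41^8 ≡ 10, 41^16 ≡ 47, 41^32 ≡ 36 (mod 53).
Test 41^d mod 53 for each divisor d in increasing order:
41^1 ≡ 41
41^2 ≡ 38
41^4 ≡ 13
41^13 = 41^8·41^4·41^1 ≡ 30
41^26 = 41^16·41^8·41^2 ≡ 52
41^52 = 41^32·41^16·41^4 ≡ 1  ← first divisor giving 1
The order is 52.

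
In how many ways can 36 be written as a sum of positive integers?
17977

p(n) counts ways to write n as a sum of positive integers (order ignored).
Euler's pentagonal recurrence: p(k) = p(k-1) + p(k-2) - p(k-5) - p(k-7) + p(k-12) + p(k-15) - ... (offsets j(3j∓1)/2, signs ++--, p(0)=1, p(<0)=0).
DP table for k = 0..35: p(0)=1, p(1)=1, p(2)=2, p(3)=3, p(4)=5, p(5)=7, p(6)=11, p(7)=15, p(8)=22, p(9)=30, p(10)=42, p(11)=56, p(12)=77, p(13)=101, p(14)=135, p(15)=176, p(16)=231, p(17)=297, p(18)=385, p(19)=490, p(20)=627, p(21)=792, p(22)=1002, p(23)=1255, p(24)=1575, p(25)=1958, p(26)=2436, p(27)=3010, p(28)=3718, p(29)=4565, p(30)=5604, p(31)=6842, p(32)=8349, p(33)=10143, p(34)=12310, p(35)=14883.
Final step: p(36) = p(35) + p(34) - p(31) - p(29) + p(24) + p(21) - p(14) - p(10) + p(1)
= 14883 + 12310 - 6842 - 4565 + 1575 + 792 - 135 - 42 + 1
= 17977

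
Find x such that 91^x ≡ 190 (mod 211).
119

Baby-step giant-step with step n = ⌈√211⌉ = 15.
Baby steps 91^j mod 211 (j:value) for j=0..14: 0:1, 1:91, 2:52, 3:90, 4:172, 5:38, 6:82, 7:77, 8:44, 9:206, 10:178, 11:162, 12:183, 13:195, 14:21.
Giant-step multiplier: 91^(-15) ≡ 91^(210-15) = 91^195 ≡ 88 (mod 211).
Giant steps γ_i = 190·88^i mod 211: γ_0=190, γ_1=51, γ_2=57, γ_3=163, γ_4=207, γ_5=70, γ_6=41, γ_7=21 (in table at j=14).
x = i·n + j = 7·15 + 14 = 119.
Check: 91^119 ≡ 190 (mod 211).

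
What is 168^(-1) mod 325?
207

gcd(168, 325) = 1, so the inverse exists.
Extended Euclidean algorithm on (325, 168):
325 = 1 × 168 + 157  ⟹  157 = (1)·325 + (-1)·168
168 = 1 × 157 + 11  ⟹  11 = (-1)·325 + (2)·168
157 = 14 × 11 + 3  ⟹  3 = (15)·325 + (-29)·168
11 = 3 × 3 + 2  ⟹  2 = (-46)·325 + (89)·168
3 = 1 × 2 + 1  ⟹  1 = (61)·325 + (-118)·168
So (-118)·168 ≡ 1 (mod 325), i.e. 168^(-1) ≡ -118 ≡ 207 (mod 325).
Check: 168 × 207 = 34776 ≡ 1 (mod 325)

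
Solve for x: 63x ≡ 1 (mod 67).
50

gcd(63, 67) = 1, so the inverse exists.
Extended Euclidean algorithm on (67, 63):
67 = 1 × 63 + 4  ⟹  4 = (1)·67 + (-1)·63
63 = 15 × 4 + 3  ⟹  3 = (-15)·67 + (16)·63
4 = 1 × 3 + 1  ⟹  1 = (16)·67 + (-17)·63
So (-17)·63 ≡ 1 (mod 67), i.e. 63^(-1) ≡ -17 ≡ 50 (mod 67).
Check: 63 × 50 = 3150 ≡ 1 (mod 67)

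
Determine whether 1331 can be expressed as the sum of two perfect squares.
Not possible

Factorization: 1331 = 11^3
By Fermat: n is sum of two squares iff every prime p ≡ 3 (mod 4) appears to even power.
Prime(s) ≡ 3 (mod 4) with odd exponent: [(11, 3)]
Therefore 1331 cannot be expressed as a² + b².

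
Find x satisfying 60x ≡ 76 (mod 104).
x ≡ 3 (mod 26)

gcd(60, 104) = 4, which divides 76, so solutions exist.
Divide through by 4: 15x ≡ 19 (mod 26).
Find 15^(-1) mod 26 by the extended Euclidean algorithm:
26 = 1 × 15 + 11  ⟹  11 = (1)·26 + (-1)·15
15 = 1 × 11 + 4  ⟹  4 = (-1)·26 + (2)·15
11 = 2 × 4 + 3  ⟹  3 = (3)·26 + (-5)·15
4 = 1 × 3 + 1  ⟹  1 = (-4)·26 + (7)·15
So (7)·15 ≡ 1 (mod 26), i.e. 15^(-1) ≡ 7 (mod 26).
x ≡ 7 × 19 = 133 ≡ 3 (mod 26).
Check: 60 × 3 = 180 ≡ 76 (mod 104).
x ≡ 3 (mod 26), giving 4 solutions mod 104.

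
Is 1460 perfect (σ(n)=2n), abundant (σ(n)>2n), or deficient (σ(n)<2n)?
abundant

Proper divisors of 1460: sum = 1 + 2 + 4 + 5 + 10 + 20 + 73 + 146 + 292 + 365 + 730 = 1648
Since 1648 > 1460, 1460 is abundant.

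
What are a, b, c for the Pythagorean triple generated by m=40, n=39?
(79, 3120, 3121)

Euclid's formula: a = m² - n², b = 2mn, c = m² + n²
m = 40, n = 39
a = 40² - 39² = 1600 - 1521 = 79
b = 2 × 40 × 39 = 3120
c = 40² + 39² = 1600 + 1521 = 3121
Verification: 79² + 3120² = 6241 + 9734400 = 9740641 = 3121² ✓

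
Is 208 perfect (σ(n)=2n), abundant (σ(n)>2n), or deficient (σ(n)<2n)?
abundant

Proper divisors of 208: sum = 1 + 2 + 4 + 8 + 13 + 16 + 26 + 52 + 104 = 226
Since 226 > 208, 208 is abundant.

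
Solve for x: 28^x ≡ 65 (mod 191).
118

Baby-step giant-step with step n = ⌈√191⌉ = 14.
Baby steps 28^j mod 191 (j:value) for j=0..13: 0:1, 1:28, 2:20, 3:178, 4:18, 5:122, 6:169, 7:148, 8:133, 9:95, 10:177, 11:181, 12:102, 13:182.
Giant-step multiplier: 28^(-14) ≡ 28^(190-14) = 28^176 ≡ 72 (mod 191).
Giant steps γ_i = 65·72^i mod 191: γ_0=65, γ_1=96, γ_2=36, γ_3=109, γ_4=17, γ_5=78, γ_6=77, γ_7=5, γ_8=169 (in table at j=6).
x = i·n + j = 8·14 + 6 = 118.
Check: 28^118 ≡ 65 (mod 191).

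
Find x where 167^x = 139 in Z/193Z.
34

Baby-step giant-step with step n = ⌈√193⌉ = 14.
Baby steps 167^j mod 193 (j:value) for j=0..13: 0:1, 1:167, 2:97, 3:180, 4:145, 5:90, 6:169, 7:45, 8:181, 9:119, 10:187, 11:156, 12:190, 13:78.
Giant-step multiplier: 167^(-14) ≡ 167^(192-14) = 167^178 ≡ 128 (mod 193).
Giant steps γ_i = 139·128^i mod 193: γ_0=139, γ_1=36, γ_2=169 (in table at j=6).
x = i·n + j = 2·14 + 6 = 34.
Check: 167^34 ≡ 139 (mod 193).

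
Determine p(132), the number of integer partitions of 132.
6620830889

p(n) counts ways to write n as a sum of positive integers (order ignored).
Euler's pentagonal recurrence: p(k) = p(k-1) + p(k-2) - p(k-5) - p(k-7) + p(k-12) + p(k-15) - ... (offsets j(3j∓1)/2, signs ++--, p(0)=1, p(<0)=0).
DP table for k = 0..131: p(0)=1, p(1)=1, p(2)=2, p(3)=3, p(4)=5, p(5)=7, p(6)=11, p(7)=15, p(8)=22, p(9)=30, p(10)=42, p(11)=56, p(12)=77, p(13)=101, p(14)=135, p(15)=176, p(16)=231, p(17)=297, p(18)=385, p(19)=490, p(20)=627, p(21)=792, p(22)=1002, p(23)=1255, p(24)=1575, p(25)=1958, p(26)=2436, p(27)=3010, p(28)=3718, p(29)=4565, p(30)=5604, p(31)=6842, p(32)=8349, p(33)=10143, p(34)=12310, p(35)=14883, p(36)=17977, p(37)=21637, p(38)=26015, p(39)=31185, p(40)=37338, p(41)=44583, p(42)=53174, p(43)=63261, p(44)=75175, p(45)=89134, p(46)=105558, p(47)=124754, p(48)=147273, p(49)=173525, p(50)=204226, p(51)=239943, p(52)=281589, p(53)=329931, p(54)=386155, p(55)=451276, p(56)=526823, p(57)=614154, p(58)=715220, p(59)=831820, p(60)=966467, p(61)=1121505, p(62)=1300156, p(63)=1505499, p(64)=1741630, p(65)=2012558, p(66)=2323520, p(67)=2679689, p(68)=3087735, p(69)=3554345, p(70)=4087968, p(71)=4697205, p(72)=5392783, p(73)=6185689, p(74)=7089500, p(75)=8118264, p(76)=9289091, p(77)=10619863, p(78)=12132164, p(79)=13848650, p(80)=15796476, p(81)=18004327, p(82)=20506255, p(83)=23338469, p(84)=26543660, p(85)=30167357, p(86)=34262962, p(87)=38887673, p(88)=44108109, p(89)=49995925, p(90)=56634173, p(91)=64112359, p(92)=72533807, p(93)=82010177, p(94)=92669720, p(95)=104651419, p(96)=118114304, p(97)=133230930, p(98)=150198136, p(99)=169229875, p(100)=190569292, p(101)=214481126, p(102)=241265379, p(103)=271248950, p(104)=304801365, p(105)=342325709, p(106)=384276336, p(107)=431149389, p(108)=483502844, p(109)=541946240, p(110)=607163746, p(111)=679903203, p(112)=761002156, p(113)=851376628, p(114)=952050665, p(115)=1064144451, p(116)=1188908248, p(117)=1327710076, p(118)=1482074143, p(119)=1653668665, p(120)=1844349560, p(121)=2056148051, p(122)=2291320912, p(123)=2552338241, p(124)=2841940500, p(125)=3163127352, p(126)=3519222692, p(127)=3913864295, p(128)=4351078600, p(129)=4835271870, p(130)=5371315400, p(131)=5964539504.
Final step: p(132) = p(131) + p(130) - p(127) - p(125) + p(120) + p(117) - p(110) - p(106) + p(97) + p(92) - p(81) - p(75) + p(62) + p(55) - p(40) - p(32) + p(15) + p(6)
= 5964539504 + 5371315400 - 3913864295 - 3163127352 + 1844349560 + 1327710076 - 607163746 - 384276336 + 133230930 + 72533807 - 18004327 - 8118264 + 1300156 + 451276 - 37338 - 8349 + 176 + 11
= 6620830889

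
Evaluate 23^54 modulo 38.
1

Repeated squaring. Binary of 54 = 110110.
23^1 ≡ 23 (mod 38); 23^2 ≡ 35 (mod 38); 23^4 ≡ 9 (mod 38); 23^8 ≡ 5 (mod 38); 23^16 ≡ 25 (mod 38); 23^32 ≡ 17 (mod 38)
23^54 = 23^2 × 23^4 × 23^16 × 23^32 ≡ 1 (mod 38)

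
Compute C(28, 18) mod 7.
0

Using Lucas' theorem:
Write n=28 and k=18 in base 7:
n in base 7: [4, 0]
k in base 7: [2, 4]
C(28,18) mod 7 = ∏ C(n_i, k_i) mod 7
Digit binomials (mod 7): C(4,2) = 6; C(0,4) = 0 (k_i > n_i)
Product: 6 × 0 = 0 ≡ 0 (mod 7)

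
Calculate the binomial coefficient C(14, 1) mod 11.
3

Using Lucas' theorem:
Write n=14 and k=1 in base 11:
n in base 11: [1, 3]
k in base 11: [0, 1]
C(14,1) mod 11 = ∏ C(n_i, k_i) mod 11
Digit binomials (mod 11): C(1,0) = 1; C(3,1) = 3
Product: 1 × 3 = 3 ≡ 3 (mod 11)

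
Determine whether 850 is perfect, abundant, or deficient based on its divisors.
deficient

Proper divisors of 850: sum = 1 + 2 + 5 + 10 + 17 + 25 + 34 + 50 + 85 + 170 + 425 = 824
Since 824 < 850, 850 is deficient.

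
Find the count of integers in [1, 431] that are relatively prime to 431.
430

431 = 431
φ(n) = n × ∏(1 - 1/p) for each prime p dividing n
φ(431) = 431 × (1 - 1/431) = 430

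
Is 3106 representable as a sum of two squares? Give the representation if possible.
9² + 55² (a=9, b=55)

Factorization: 3106 = 2 × 1553
By Fermat: n is sum of two squares iff every prime p ≡ 3 (mod 4) appears to even power.
All primes ≡ 3 (mod 4) appear to even power.
Search a = 0, 1, 2, … for 3106 - a² a perfect square: first hit at a = 9: 3106 - 81 = 3025 = 55².
3106 = 9² + 55² = 81 + 3025 ✓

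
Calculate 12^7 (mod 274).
6

Repeated squaring. Binary of 7 = 111.
12^1 ≡ 12 (mod 274); 12^2 ≡ 144 (mod 274); 12^4 ≡ 186 (mod 274)
12^7 = 12^1 × 12^2 × 12^4 ≡ 6 (mod 274)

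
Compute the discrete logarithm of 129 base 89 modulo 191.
108

Baby-step giant-step with step n = ⌈√191⌉ = 14.
Baby steps 89^j mod 191 (j:value) for j=0..13: 0:1, 1:89, 2:90, 3:179, 4:78, 5:66, 6:144, 7:19, 8:163, 9:182, 10:154, 11:145, 12:108, 13:62.
Giant-step multiplier: 89^(-14) ≡ 89^(190-14) = 89^176 ≡ 100 (mod 191).
Giant steps γ_i = 129·100^i mod 191: γ_0=129, γ_1=103, γ_2=177, γ_3=128, γ_4=3, γ_5=109, γ_6=13, γ_7=154 (in table at j=10).
x = i·n + j = 7·14 + 10 = 108.
Check: 89^108 ≡ 129 (mod 191).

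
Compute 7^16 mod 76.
45

Repeated squaring. Binary of 16 = 10000.
7^1 ≡ 7 (mod 76); 7^2 ≡ 49 (mod 76); 7^4 ≡ 45 (mod 76); 7^8 ≡ 49 (mod 76); 7^16 ≡ 45 (mod 76)
7^16 = 7^16 ≡ 45 (mod 76)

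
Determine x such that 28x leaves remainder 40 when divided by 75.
x ≡ 55 (mod 75)

gcd(28, 75) = 1, which divides 40, so solutions exist.
Find 28^(-1) mod 75 by the extended Euclidean algorithm:
75 = 2 × 28 + 19  ⟹  19 = (1)·75 + (-2)·28
28 = 1 × 19 + 9  ⟹  9 = (-1)·75 + (3)·28
19 = 2 × 9 + 1  ⟹  1 = (3)·75 + (-8)·28
So (-8)·28 ≡ 1 (mod 75), i.e. 28^(-1) ≡ -8 ≡ 67 (mod 75).
x ≡ 67 × 40 = 2680 ≡ 55 (mod 75).
Check: 28 × 55 = 1540 ≡ 40 (mod 75).
Unique solution: x ≡ 55 (mod 75)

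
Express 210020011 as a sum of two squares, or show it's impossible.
Not possible

Factorization: 210020011 = 61 × 151^3
By Fermat: n is sum of two squares iff every prime p ≡ 3 (mod 4) appears to even power.
Prime(s) ≡ 3 (mod 4) with odd exponent: [(151, 3)]
Therefore 210020011 cannot be expressed as a² + b².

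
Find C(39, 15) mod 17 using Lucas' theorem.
0

Using Lucas' theorem:
Write n=39 and k=15 in base 17:
n in base 17: [2, 5]
k in base 17: [0, 15]
C(39,15) mod 17 = ∏ C(n_i, k_i) mod 17
Digit binomials (mod 17): C(2,0) = 1; C(5,15) = 0 (k_i > n_i)
Product: 1 × 0 = 0 ≡ 0 (mod 17)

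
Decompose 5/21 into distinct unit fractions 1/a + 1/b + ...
1/5 + 1/27 + 1/945

Greedy algorithm:
5/21: ceiling(21/5) = 5, use 1/5
4/105: ceiling(105/4) = 27, use 1/27
1/945: ceiling(945/1) = 945, use 1/945
Result: 5/21 = 1/5 + 1/27 + 1/945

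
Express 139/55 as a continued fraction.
[2; 1, 1, 8, 1, 2]

Euclidean algorithm steps:
139 = 2 × 55 + 29
55 = 1 × 29 + 26
29 = 1 × 26 + 3
26 = 8 × 3 + 2
3 = 1 × 2 + 1
2 = 2 × 1 + 0
Continued fraction: [2; 1, 1, 8, 1, 2]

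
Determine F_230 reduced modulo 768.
425

Matrix identity: Q^n = [[F_(n+1), F_n], [F_n, F_(n-1)]] with Q = [[1,1],[1,0]].
n = 230 = 11100110₂. Square-and-multiply, entries mod 768:
Q^1 = [[1,1],[1,0]]
Q^3 = (Q^1)²·Q = [[3,2],[2,1]]
Q^7 = (Q^3)²·Q = [[21,13],[13,8]]
Q^14 = (Q^7)² = [[610,377],[377,233]]
Q^28 = (Q^14)² = [[437,627],[627,578]]
Q^57 = (Q^28)²·Q = [[151,418],[418,501]]
Q^115 = (Q^57)²·Q = [[45,149],[149,664]]
Q^230 = (Q^115)² = [[418,425],[425,761]]
F_230 mod 768 = Q^230[0][1] = 425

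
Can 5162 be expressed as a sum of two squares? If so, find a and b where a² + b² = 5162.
11² + 71² (a=11, b=71)

Factorization: 5162 = 2 × 29 × 89
By Fermat: n is sum of two squares iff every prime p ≡ 3 (mod 4) appears to even power.
All primes ≡ 3 (mod 4) appear to even power.
Search a = 0, 1, 2, … for 5162 - a² a perfect square: first hit at a = 11: 5162 - 121 = 5041 = 71².
5162 = 11² + 71² = 121 + 5041 ✓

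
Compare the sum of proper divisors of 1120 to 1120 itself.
abundant

Proper divisors of 1120: sum = 1 + 2 + 4 + 5 + 7 + 8 + 10 + 14 + ... + 160 + 224 + 280 + 560 (23 divisors) = 1904
Since 1904 > 1120, 1120 is abundant.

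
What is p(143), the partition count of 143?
20390982757

p(n) counts ways to write n as a sum of positive integers (order ignored).
Euler's pentagonal recurrence: p(k) = p(k-1) + p(k-2) - p(k-5) - p(k-7) + p(k-12) + p(k-15) - ... (offsets j(3j∓1)/2, signs ++--, p(0)=1, p(<0)=0).
DP table for k = 0..142: p(0)=1, p(1)=1, p(2)=2, p(3)=3, p(4)=5, p(5)=7, p(6)=11, p(7)=15, p(8)=22, p(9)=30, p(10)=42, p(11)=56, p(12)=77, p(13)=101, p(14)=135, p(15)=176, p(16)=231, p(17)=297, p(18)=385, p(19)=490, p(20)=627, p(21)=792, p(22)=1002, p(23)=1255, p(24)=1575, p(25)=1958, p(26)=2436, p(27)=3010, p(28)=3718, p(29)=4565, p(30)=5604, p(31)=6842, p(32)=8349, p(33)=10143, p(34)=12310, p(35)=14883, p(36)=17977, p(37)=21637, p(38)=26015, p(39)=31185, p(40)=37338, p(41)=44583, p(42)=53174, p(43)=63261, p(44)=75175, p(45)=89134, p(46)=105558, p(47)=124754, p(48)=147273, p(49)=173525, p(50)=204226, p(51)=239943, p(52)=281589, p(53)=329931, p(54)=386155, p(55)=451276, p(56)=526823, p(57)=614154, p(58)=715220, p(59)=831820, p(60)=966467, p(61)=1121505, p(62)=1300156, p(63)=1505499, p(64)=1741630, p(65)=2012558, p(66)=2323520, p(67)=2679689, p(68)=3087735, p(69)=3554345, p(70)=4087968, p(71)=4697205, p(72)=5392783, p(73)=6185689, p(74)=7089500, p(75)=8118264, p(76)=9289091, p(77)=10619863, p(78)=12132164, p(79)=13848650, p(80)=15796476, p(81)=18004327, p(82)=20506255, p(83)=23338469, p(84)=26543660, p(85)=30167357, p(86)=34262962, p(87)=38887673, p(88)=44108109, p(89)=49995925, p(90)=56634173, p(91)=64112359, p(92)=72533807, p(93)=82010177, p(94)=92669720, p(95)=104651419, p(96)=118114304, p(97)=133230930, p(98)=150198136, p(99)=169229875, p(100)=190569292, p(101)=214481126, p(102)=241265379, p(103)=271248950, p(104)=304801365, p(105)=342325709, p(106)=384276336, p(107)=431149389, p(108)=483502844, p(109)=541946240, p(110)=607163746, p(111)=679903203, p(112)=761002156, p(113)=851376628, p(114)=952050665, p(115)=1064144451, p(116)=1188908248, p(117)=1327710076, p(118)=1482074143, p(119)=1653668665, p(120)=1844349560, p(121)=2056148051, p(122)=2291320912, p(123)=2552338241, p(124)=2841940500, p(125)=3163127352, p(126)=3519222692, p(127)=3913864295, p(128)=4351078600, p(129)=4835271870, p(130)=5371315400, p(131)=5964539504, p(132)=6620830889, p(133)=7346629512, p(134)=8149040695, p(135)=9035836076, p(136)=10015581680, p(137)=11097645016, p(138)=12292341831, p(139)=13610949895, p(140)=15065878135, p(141)=16670689208, p(142)=18440293320.
Final step: p(143) = p(142) + p(141) - p(138) - p(136) + p(131) + p(128) - p(121) - p(117) + p(108) + p(103) - p(92) - p(86) + p(73) + p(66) - p(51) - p(43) + p(26) + p(17)
= 18440293320 + 16670689208 - 12292341831 - 10015581680 + 5964539504 + 4351078600 - 2056148051 - 1327710076 + 483502844 + 271248950 - 72533807 - 34262962 + 6185689 + 2323520 - 239943 - 63261 + 2436 + 297
= 20390982757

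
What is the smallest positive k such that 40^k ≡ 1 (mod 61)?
12

61 is prime, so ord(40) divides φ(61) = 60.
Divisors of 60: 1, 2, 3, 4, 5, 6, 10, 12, 15, 20, 30, 60.
Repeated squaring: 40^1 ≡ 40, 40^2 ≡ 14, 40^4 ≡ 13, 40^8 ≡ 47, 40^16 ≡ 13, 40^32 ≡ 47 (mod 61).
Test 40^d mod 61 for each divisor d in increasing order:
40^1 ≡ 40
40^2 ≡ 14
40^3 = 40^2·40^1 ≡ 11
40^4 ≡ 13
40^5 = 40^4·40^1 ≡ 32
40^6 = 40^4·40^2 ≡ 60
40^10 = 40^8·40^2 ≡ 48
40^12 = 40^8·40^4 ≡ 1  ← first divisor giving 1
The order is 12.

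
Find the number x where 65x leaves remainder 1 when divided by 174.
83

gcd(65, 174) = 1, so the inverse exists.
Extended Euclidean algorithm on (174, 65):
174 = 2 × 65 + 44  ⟹  44 = (1)·174 + (-2)·65
65 = 1 × 44 + 21  ⟹  21 = (-1)·174 + (3)·65
44 = 2 × 21 + 2  ⟹  2 = (3)·174 + (-8)·65
21 = 10 × 2 + 1  ⟹  1 = (-31)·174 + (83)·65
So (83)·65 ≡ 1 (mod 174), i.e. 65^(-1) ≡ 83 (mod 174).
Check: 65 × 83 = 5395 ≡ 1 (mod 174)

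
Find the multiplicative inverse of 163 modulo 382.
75

gcd(163, 382) = 1, so the inverse exists.
Extended Euclidean algorithm on (382, 163):
382 = 2 × 163 + 56  ⟹  56 = (1)·382 + (-2)·163
163 = 2 × 56 + 51  ⟹  51 = (-2)·382 + (5)·163
56 = 1 × 51 + 5  ⟹  5 = (3)·382 + (-7)·163
51 = 10 × 5 + 1  ⟹  1 = (-32)·382 + (75)·163
So (75)·163 ≡ 1 (mod 382), i.e. 163^(-1) ≡ 75 (mod 382).
Check: 163 × 75 = 12225 ≡ 1 (mod 382)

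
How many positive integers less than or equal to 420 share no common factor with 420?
96

420 = 2^2 × 3 × 5 × 7
φ(n) = n × ∏(1 - 1/p) for each prime p dividing n
φ(420) = 420 × (1 - 1/2) × (1 - 1/3) × (1 - 1/5) × (1 - 1/7) = 96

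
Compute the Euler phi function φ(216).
72

216 = 2^3 × 3^3
φ(n) = n × ∏(1 - 1/p) for each prime p dividing n
φ(216) = 216 × (1 - 1/2) × (1 - 1/3) = 72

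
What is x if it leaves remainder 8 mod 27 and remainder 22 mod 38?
440

Using Chinese Remainder Theorem:
M = 27 × 38 = 1026
M1 = 38, M2 = 27
y1 = 38^(-1) mod 27 = 5
y2 = 27^(-1) mod 38 = 31
x = (8×38×5 + 22×27×31) mod 1026 = 440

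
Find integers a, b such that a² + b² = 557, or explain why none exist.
14² + 19² (a=14, b=19)

Factorization: 557 = 557
By Fermat: n is sum of two squares iff every prime p ≡ 3 (mod 4) appears to even power.
All primes ≡ 3 (mod 4) appear to even power.
Search a = 0, 1, 2, … for 557 - a² a perfect square: first hit at a = 14: 557 - 196 = 361 = 19².
557 = 14² + 19² = 196 + 361 ✓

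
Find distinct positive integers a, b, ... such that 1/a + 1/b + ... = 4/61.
1/16 + 1/326 + 1/159088

Greedy algorithm:
4/61: ceiling(61/4) = 16, use 1/16
3/976: ceiling(976/3) = 326, use 1/326
1/159088: ceiling(159088/1) = 159088, use 1/159088
Result: 4/61 = 1/16 + 1/326 + 1/159088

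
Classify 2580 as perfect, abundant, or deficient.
abundant

Proper divisors of 2580: sum = 1 + 2 + 3 + 4 + 5 + 6 + 10 + 12 + ... + 516 + 645 + 860 + 1290 (23 divisors) = 4812
Since 4812 > 2580, 2580 is abundant.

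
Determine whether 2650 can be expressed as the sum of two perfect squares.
7² + 51² (a=7, b=51)

Factorization: 2650 = 2 × 5^2 × 53
By Fermat: n is sum of two squares iff every prime p ≡ 3 (mod 4) appears to even power.
All primes ≡ 3 (mod 4) appear to even power.
Search a = 0, 1, 2, … for 2650 - a² a perfect square: first hit at a = 7: 2650 - 49 = 2601 = 51².
2650 = 7² + 51² = 49 + 2601 ✓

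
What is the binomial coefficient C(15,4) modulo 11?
1

Using Lucas' theorem:
Write n=15 and k=4 in base 11:
n in base 11: [1, 4]
k in base 11: [0, 4]
C(15,4) mod 11 = ∏ C(n_i, k_i) mod 11
Digit binomials (mod 11): C(1,0) = 1; C(4,4) = 1
Product: 1 × 1 = 1 ≡ 1 (mod 11)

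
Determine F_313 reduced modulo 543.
523

Matrix identity: Q^n = [[F_(n+1), F_n], [F_n, F_(n-1)]] with Q = [[1,1],[1,0]].
n = 313 = 100111001₂. Square-and-multiply, entries mod 543:
Q^1 = [[1,1],[1,0]]
Q^2 = (Q^1)² = [[2,1],[1,1]]
Q^4 = (Q^2)² = [[5,3],[3,2]]
Q^9 = (Q^4)²·Q = [[55,34],[34,21]]
Q^19 = (Q^9)²·Q = [[249,380],[380,412]]
Q^39 = (Q^19)²·Q = [[375,61],[61,314]]
Q^78 = (Q^39)² = [[451,218],[218,233]]
Q^156 = (Q^78)² = [[59,330],[330,272]]
Q^313 = (Q^156)²·Q = [[67,523],[523,87]]
F_313 mod 543 = Q^313[0][1] = 523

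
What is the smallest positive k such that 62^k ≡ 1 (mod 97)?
6

97 is prime, so ord(62) divides φ(97) = 96.
Divisors of 96: 1, 2, 3, 4, 6, 8, 12, 16, 24, 32, 48, 96.
Repeated squaring: 62^1 ≡ 62, 62^2 ≡ 61, 62^4 ≡ 35, 62^8 ≡ 61, 62^16 ≡ 35, 62^32 ≡ 61, 62^64 ≡ 35 (mod 97).
Test 62^d mod 97 for each divisor d in increasing order:
62^1 ≡ 62
62^2 ≡ 61
62^3 = 62^2·62^1 ≡ 96
62^4 ≡ 35
62^6 = 62^4·62^2 ≡ 1  ← first divisor giving 1
The order is 6.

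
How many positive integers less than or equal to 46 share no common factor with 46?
22

46 = 2 × 23
φ(n) = n × ∏(1 - 1/p) for each prime p dividing n
φ(46) = 46 × (1 - 1/2) × (1 - 1/23) = 22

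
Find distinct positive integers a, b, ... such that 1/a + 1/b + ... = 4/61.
1/16 + 1/326 + 1/159088

Greedy algorithm:
4/61: ceiling(61/4) = 16, use 1/16
3/976: ceiling(976/3) = 326, use 1/326
1/159088: ceiling(159088/1) = 159088, use 1/159088
Result: 4/61 = 1/16 + 1/326 + 1/159088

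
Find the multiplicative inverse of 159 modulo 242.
207

gcd(159, 242) = 1, so the inverse exists.
Extended Euclidean algorithm on (242, 159):
242 = 1 × 159 + 83  ⟹  83 = (1)·242 + (-1)·159
159 = 1 × 83 + 76  ⟹  76 = (-1)·242 + (2)·159
83 = 1 × 76 + 7  ⟹  7 = (2)·242 + (-3)·159
76 = 10 × 7 + 6  ⟹  6 = (-21)·242 + (32)·159
7 = 1 × 6 + 1  ⟹  1 = (23)·242 + (-35)·159
So (-35)·159 ≡ 1 (mod 242), i.e. 159^(-1) ≡ -35 ≡ 207 (mod 242).
Check: 159 × 207 = 32913 ≡ 1 (mod 242)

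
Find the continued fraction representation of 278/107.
[2; 1, 1, 2, 21]

Euclidean algorithm steps:
278 = 2 × 107 + 64
107 = 1 × 64 + 43
64 = 1 × 43 + 21
43 = 2 × 21 + 1
21 = 21 × 1 + 0
Continued fraction: [2; 1, 1, 2, 21]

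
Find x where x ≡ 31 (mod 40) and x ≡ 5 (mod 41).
1071

Using Chinese Remainder Theorem:
M = 40 × 41 = 1640
M1 = 41, M2 = 40
y1 = 41^(-1) mod 40 = 1
y2 = 40^(-1) mod 41 = 40
x = (31×41×1 + 5×40×40) mod 1640 = 1071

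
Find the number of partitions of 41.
44583

p(n) counts ways to write n as a sum of positive integers (order ignored).
Euler's pentagonal recurrence: p(k) = p(k-1) + p(k-2) - p(k-5) - p(k-7) + p(k-12) + p(k-15) - ... (offsets j(3j∓1)/2, signs ++--, p(0)=1, p(<0)=0).
DP table for k = 0..40: p(0)=1, p(1)=1, p(2)=2, p(3)=3, p(4)=5, p(5)=7, p(6)=11, p(7)=15, p(8)=22, p(9)=30, p(10)=42, p(11)=56, p(12)=77, p(13)=101, p(14)=135, p(15)=176, p(16)=231, p(17)=297, p(18)=385, p(19)=490, p(20)=627, p(21)=792, p(22)=1002, p(23)=1255, p(24)=1575, p(25)=1958, p(26)=2436, p(27)=3010, p(28)=3718, p(29)=4565, p(30)=5604, p(31)=6842, p(32)=8349, p(33)=10143, p(34)=12310, p(35)=14883, p(36)=17977, p(37)=21637, p(38)=26015, p(39)=31185, p(40)=37338.
Final step: p(41) = p(40) + p(39) - p(36) - p(34) + p(29) + p(26) - p(19) - p(15) + p(6) + p(1)
= 37338 + 31185 - 17977 - 12310 + 4565 + 2436 - 490 - 176 + 11 + 1
= 44583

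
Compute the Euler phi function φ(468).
144

468 = 2^2 × 3^2 × 13
φ(n) = n × ∏(1 - 1/p) for each prime p dividing n
φ(468) = 468 × (1 - 1/2) × (1 - 1/3) × (1 - 1/13) = 144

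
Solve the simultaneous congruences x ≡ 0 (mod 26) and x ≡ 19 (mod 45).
1144

Using Chinese Remainder Theorem:
M = 26 × 45 = 1170
M1 = 45, M2 = 26
y1 = 45^(-1) mod 26 = 11
y2 = 26^(-1) mod 45 = 26
x = (0×45×11 + 19×26×26) mod 1170 = 1144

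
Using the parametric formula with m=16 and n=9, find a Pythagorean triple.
(175, 288, 337)

Euclid's formula: a = m² - n², b = 2mn, c = m² + n²
m = 16, n = 9
a = 16² - 9² = 256 - 81 = 175
b = 2 × 16 × 9 = 288
c = 16² + 9² = 256 + 81 = 337
Verification: 175² + 288² = 30625 + 82944 = 113569 = 337² ✓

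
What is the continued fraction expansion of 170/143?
[1; 5, 3, 2, 1, 2]

Euclidean algorithm steps:
170 = 1 × 143 + 27
143 = 5 × 27 + 8
27 = 3 × 8 + 3
8 = 2 × 3 + 2
3 = 1 × 2 + 1
2 = 2 × 1 + 0
Continued fraction: [1; 5, 3, 2, 1, 2]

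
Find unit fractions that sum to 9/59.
1/7 + 1/104 + 1/14318 + 1/307493368

Greedy algorithm:
9/59: ceiling(59/9) = 7, use 1/7
4/413: ceiling(413/4) = 104, use 1/104
3/42952: ceiling(42952/3) = 14318, use 1/14318
1/307493368: ceiling(307493368/1) = 307493368, use 1/307493368
Result: 9/59 = 1/7 + 1/104 + 1/14318 + 1/307493368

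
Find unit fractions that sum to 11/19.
1/2 + 1/13 + 1/494

Greedy algorithm:
11/19: ceiling(19/11) = 2, use 1/2
3/38: ceiling(38/3) = 13, use 1/13
1/494: ceiling(494/1) = 494, use 1/494
Result: 11/19 = 1/2 + 1/13 + 1/494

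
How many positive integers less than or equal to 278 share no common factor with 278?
138

278 = 2 × 139
φ(n) = n × ∏(1 - 1/p) for each prime p dividing n
φ(278) = 278 × (1 - 1/2) × (1 - 1/139) = 138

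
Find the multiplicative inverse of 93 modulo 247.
85

gcd(93, 247) = 1, so the inverse exists.
Extended Euclidean algorithm on (247, 93):
247 = 2 × 93 + 61  ⟹  61 = (1)·247 + (-2)·93
93 = 1 × 61 + 32  ⟹  32 = (-1)·247 + (3)·93
61 = 1 × 32 + 29  ⟹  29 = (2)·247 + (-5)·93
32 = 1 × 29 + 3  ⟹  3 = (-3)·247 + (8)·93
29 = 9 × 3 + 2  ⟹  2 = (29)·247 + (-77)·93
3 = 1 × 2 + 1  ⟹  1 = (-32)·247 + (85)·93
So (85)·93 ≡ 1 (mod 247), i.e. 93^(-1) ≡ 85 (mod 247).
Check: 93 × 85 = 7905 ≡ 1 (mod 247)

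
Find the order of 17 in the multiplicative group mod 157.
39

157 is prime, so ord(17) divides φ(157) = 156.
Divisors of 156: 1, 2, 3, 4, 6, 12, 13, 26, 39, 52, 78, 156.
Repeated squaring: 17^1 ≡ 17, 17^2 ≡ 132, 17^4 ≡ 154, 17^8 ≡ 9, 17^16 ≡ 81, 17^32 ≡ 124, 17^64 ≡ 147, 17^128 ≡ 100 (mod 157).
Test 17^d mod 157 for each divisor d in increasing order:
17^1 ≡ 17
17^2 ≡ 132
17^3 = 17^2·17^1 ≡ 46
17^4 ≡ 154
17^6 = 17^4·17^2 ≡ 75
17^12 = 17^8·17^4 ≡ 130
17^13 = 17^8·17^4·17^1 ≡ 12
17^26 = 17^16·17^8·17^2 ≡ 144
17^39 = 17^32·17^4·17^2·17^1 ≡ 1  ← first divisor giving 1
The order is 39.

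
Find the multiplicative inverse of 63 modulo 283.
9

gcd(63, 283) = 1, so the inverse exists.
Extended Euclidean algorithm on (283, 63):
283 = 4 × 63 + 31  ⟹  31 = (1)·283 + (-4)·63
63 = 2 × 31 + 1  ⟹  1 = (-2)·283 + (9)·63
So (9)·63 ≡ 1 (mod 283), i.e. 63^(-1) ≡ 9 (mod 283).
Check: 63 × 9 = 567 ≡ 1 (mod 283)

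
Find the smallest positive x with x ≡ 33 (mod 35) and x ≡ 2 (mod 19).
173

Using Chinese Remainder Theorem:
M = 35 × 19 = 665
M1 = 19, M2 = 35
y1 = 19^(-1) mod 35 = 24
y2 = 35^(-1) mod 19 = 6
x = (33×19×24 + 2×35×6) mod 665 = 173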